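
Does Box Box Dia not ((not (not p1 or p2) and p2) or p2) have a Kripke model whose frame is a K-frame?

1. Box Box Dia not ((not (not p1 or p2) and p2) or p2), u

Yes, satisfiable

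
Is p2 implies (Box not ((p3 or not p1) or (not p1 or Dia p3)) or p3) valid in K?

Tableau for the negation not (p2 implies (Box not ((p3 or not p1) or (not p1 or Dia p3)) or p3)):
1. not (p2 implies (Box not ((p3 or not p1) or (not p1 or Dia p3)) or p3)), 0
2. p2, 0
3. not (Box not ((p3 or not p1) or (not p1 or Dia p3)) or p3), 0
4. not Box not ((p3 or not p1) or (not p1 or Dia p3)), 0
5. not p3, 0
6. (p3 or not p1) or (not p1 or Dia p3), 1
7. not p1 or Dia p3, 1
8. Dia p3, 1
9. p3, 2
Accessibility: 0R1, 1R2
The negation has an open branch (countermodel exists).

Not valid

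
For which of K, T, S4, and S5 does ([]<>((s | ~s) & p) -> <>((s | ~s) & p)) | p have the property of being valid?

T, S4, S5

K-tableau for the negation ~(([]<>((s | ~s) & p) -> <>((s | ~s) & p)) | p):
1. ~(([]<>((s | ~s) & p) -> <>((s | ~s) & p)) | p), u
2. ~([]<>((s | ~s) & p) -> <>((s | ~s) & p)), u   [~|-rule on 1]
3. ~p, u   [~|-rule on 1]
4. []<>((s | ~s) & p), u   [~->-rule on 2]
5. ~<>((s | ~s) & p), u   [~->-rule on 2]
Complete open branch: countermodel on a K-frame, so not valid in K.
T-tableau for the negation ~(([]<>((s | ~s) & p) -> <>((s | ~s) & p)) | p):
1. ~(([]<>((s | ~s) & p) -> <>((s | ~s) & p)) | p), u
2. ~([]<>((s | ~s) & p) -> <>((s | ~s) & p)), u   [~|-rule on 1]
3. ~p, u   [~|-rule on 1]
4. []<>((s | ~s) & p), u   [~->-rule on 2]
5. ~<>((s | ~s) & p), u   [~->-rule on 2]
6. <>((s | ~s) & p), u   [[]-rule on 4 via uRu]
7. ~((s | ~s) & p), u   [~<>-rule on 5 via uRu]
8. (s | ~s) & p, v   [<>-rule on 6: fresh world v, uRv]
9. s | ~s, v   [&-rule on 8]
10. p, v   [&-rule on 8]
11. <>((s | ~s) & p), v   [[]-rule on 4 via uRv]
12. ~((s | ~s) & p), v   [~<>-rule on 5 via uRv]
13. ~s, v   [|-rule on 9 (branches; this branch)]
14. ~(s | ~s), v   [~&-rule on 12 (branches; this branch)]
15. s, v   [~|-rule on 14]
Accessibility: uRu, uRv, vRv
Branch closes: s and ~s both at v.
Every branch closes (one shown): valid in T, hence also in S4, S5 (every theorem of T is a theorem of S4 and S5).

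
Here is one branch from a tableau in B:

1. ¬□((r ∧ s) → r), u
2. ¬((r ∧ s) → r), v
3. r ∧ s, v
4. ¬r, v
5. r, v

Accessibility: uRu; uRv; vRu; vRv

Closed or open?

Closed

Both r and ¬r appear at v.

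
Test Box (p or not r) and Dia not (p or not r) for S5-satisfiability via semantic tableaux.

No, unsatisfiable

1. Box (p or not r) and Dia not (p or not r), 0
2. Box (p or not r), 0
3. Dia not (p or not r), 0
4. p or not r, 0
5. not r, 0
6. not (p or not r), 1
7. not p, 1
8. r, 1
9. p or not r, 1
10. not r, 1
Accessibility: 0R0, 0R1, 1R0, 1R1
Branch closes: r and not r both at 1.
(One branch shown.) All branches close.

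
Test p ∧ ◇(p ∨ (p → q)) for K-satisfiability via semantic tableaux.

Satisfiable (open branch found)

1. p ∧ ◇(p ∨ (p → q)), w0
2. p, w0   [∧-rule on 1]
3. ◇(p ∨ (p → q)), w0   [∧-rule on 1]
4. p ∨ (p → q), w1   [◇-rule on 3: fresh world w1, w0Rw1]
5. p → q, w1   [∨-rule on 4 (branches; this branch)]
6. q, w1   [→-rule on 5 (branches; this branch)]
Accessibility: w0Rw1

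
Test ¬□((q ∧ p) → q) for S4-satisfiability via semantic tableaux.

1. ¬□((q ∧ p) → q), w0
2. ¬((q ∧ p) → q), w1
3. q ∧ p, w1
4. ¬q, w1
5. q, w1
6. p, w1
Accessibility: w0Rw0, w0Rw1, w1Rw1
Branch closes: q and ¬q both at w1.
Every branch closes; the branch above is one of them.

Unsatisfiable (every branch closes)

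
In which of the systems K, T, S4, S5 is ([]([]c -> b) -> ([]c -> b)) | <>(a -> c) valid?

T-tableau for the negation ~(([]([]c -> b) -> ([]c -> b)) | <>(a -> c)):
1. ~(([]([]c -> b) -> ([]c -> b)) | <>(a -> c)), w0
2. ~([]([]c -> b) -> ([]c -> b)), w0   [~|-rule on 1]
3. ~<>(a -> c), w0   [~|-rule on 1]
4. []([]c -> b), w0   [~->-rule on 2]
5. ~([]c -> b), w0   [~->-rule on 2]
6. []c, w0   [~->-rule on 5]
7. ~b, w0   [~->-rule on 5]
8. ~(a -> c), w0   [~<>-rule on 3 via w0Rw0]
9. a, w0   [~->-rule on 8]
10. ~c, w0   [~->-rule on 8]
11. []c -> b, w0   [[]-rule on 4 via w0Rw0]
12. c, w0   [[]-rule on 6 via w0Rw0]
Accessibility: w0Rw0
Branch closes: c and ~c both at w0.
Every branch closes (one shown): valid in T, hence also in S4, S5 (every theorem of T is a theorem of S4 and S5).
K-tableau for the negation ~(([]([]c -> b) -> ([]c -> b)) | <>(a -> c)):
1. ~(([]([]c -> b) -> ([]c -> b)) | <>(a -> c)), w0
2. ~([]([]c -> b) -> ([]c -> b)), w0   [~|-rule on 1]
3. ~<>(a -> c), w0   [~|-rule on 1]
4. []([]c -> b), w0   [~->-rule on 2]
5. ~([]c -> b), w0   [~->-rule on 2]
6. []c, w0   [~->-rule on 5]
7. ~b, w0   [~->-rule on 5]
Complete open branch: countermodel on a K-frame, so not valid in K.

T, S4, S5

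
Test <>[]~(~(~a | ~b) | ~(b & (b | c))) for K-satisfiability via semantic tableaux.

Satisfiable (open branch found)

1. <>[]~(~(~a | ~b) | ~(b & (b | c))), 0
2. []~(~(~a | ~b) | ~(b & (b | c))), 1
Accessibility: 0R1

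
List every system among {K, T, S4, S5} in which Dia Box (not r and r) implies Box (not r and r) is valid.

T-tableau for the negation not (Dia Box (not r and r) implies Box (not r and r)):
1. not (Dia Box (not r and r) implies Box (not r and r)), w0
2. Dia Box (not r and r), w0
3. not Box (not r and r), w0
4. Box (not r and r), w1
5. not r and r, w1
6. not r, w1
7. r, w1
Accessibility: w0Rw0, w0Rw1, w1Rw1
Branch closes: r and not r both at w1.
Every branch closes (one shown): valid in T, hence also in S4, S5 (every theorem of T is a theorem of S4 and S5).
K-tableau for the negation not (Dia Box (not r and r) implies Box (not r and r)):
1. not (Dia Box (not r and r) implies Box (not r and r)), w0
2. Dia Box (not r and r), w0
3. not Box (not r and r), w0
4. Box (not r and r), w1
5. not (not r and r), w2
6. not r, w2
Accessibility: w0Rw1, w0Rw2
Complete open branch: countermodel on a K-frame, so not valid in K.

T, S4, S5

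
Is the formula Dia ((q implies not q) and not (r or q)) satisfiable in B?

1. Dia ((q implies not q) and not (r or q)), u
2. (q implies not q) and not (r or q), v   [Dia-rule on 1: fresh world v, uRv]
3. q implies not q, v   [and-rule on 2]
4. not (r or q), v   [and-rule on 2]
5. not r, v   [neg-or-rule on 4]
6. not q, v   [neg-or-rule on 4]
Accessibility: uRu, uRv, vRu, vRv

Satisfiable (open branch found)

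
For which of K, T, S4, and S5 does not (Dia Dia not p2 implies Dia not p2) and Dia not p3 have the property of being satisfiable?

K, T

T-tableau for the formula:
1. not (Dia Dia not p2 implies Dia not p2) and Dia not p3, 0
2. not (Dia Dia not p2 implies Dia not p2), 0   [and-rule on 1]
3. Dia not p3, 0   [and-rule on 1]
4. Dia Dia not p2, 0   [neg-implies-rule on 2]
5. not Dia not p2, 0   [neg-implies-rule on 2]
6. p2, 0   [neg-Dia-rule on 5 via 0R0]
7. not p3, 1   [Dia-rule on 3: fresh world 1, 0R1]
8. p2, 1   [neg-Dia-rule on 5 via 0R1]
9. Dia not p2, 2   [Dia-rule on 4: fresh world 2, 0R2]
10. p2, 2   [neg-Dia-rule on 5 via 0R2]
11. not p2, 3   [Dia-rule on 9: fresh world 3, 2R3]
Accessibility: 0R0, 0R1, 0R2, 1R1, 2R2, 2R3, 3R3
Complete open branch: satisfiable in T, hence also in K (this T-model is also a K-model).
S4-tableau for the formula:
1. not (Dia Dia not p2 implies Dia not p2) and Dia not p3, 0
2. not (Dia Dia not p2 implies Dia not p2), 0   [and-rule on 1]
3. Dia not p3, 0   [and-rule on 1]
4. Dia Dia not p2, 0   [neg-implies-rule on 2]
5. not Dia not p2, 0   [neg-implies-rule on 2]
6. p2, 0   [neg-Dia-rule on 5 via 0R0]
7. not p3, 1   [Dia-rule on 3: fresh world 1, 0R1]
8. p2, 1   [neg-Dia-rule on 5 via 0R1]
9. Dia not p2, 2   [Dia-rule on 4: fresh world 2, 0R2]
10. p2, 2   [neg-Dia-rule on 5 via 0R2]
11. not p2, 3   [Dia-rule on 9: fresh world 3, 2R3]
12. p2, 3   [neg-Dia-rule on 5 via 0R3]
Accessibility: 0R0, 0R1, 0R2, 0R3, 1R1, 2R2, 2R3, 3R3
Branch closes: p2 and not p2 both at 3.
Every branch closes (one shown): unsatisfiable in S4, hence also in S5 (every S5-frame is an S4-frame).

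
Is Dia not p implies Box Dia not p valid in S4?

Tableau for the negation not (Dia not p implies Box Dia not p):
1. not (Dia not p implies Box Dia not p), u
2. Dia not p, u
3. not Box Dia not p, u
4. not p, v
5. not Dia not p, w
6. p, w
Accessibility: uRu, uRv, uRw, vRv, wRw
The negation has an open branch (countermodel exists).

Invalid (countermodel exists)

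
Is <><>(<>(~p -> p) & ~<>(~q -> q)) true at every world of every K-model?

Tableau for the negation ~<><>(<>(~p -> p) & ~<>(~q -> q)):
1. ~<><>(<>(~p -> p) & ~<>(~q -> q)), w0
The negation has an open branch (countermodel exists).

Invalid (countermodel exists)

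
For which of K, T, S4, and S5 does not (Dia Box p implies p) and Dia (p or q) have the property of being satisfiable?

S5-tableau for the formula:
1. not (Dia Box p implies p) and Dia (p or q), 0
2. not (Dia Box p implies p), 0   [and-rule on 1]
3. Dia (p or q), 0   [and-rule on 1]
4. Dia Box p, 0   [neg-implies-rule on 2]
5. not p, 0   [neg-implies-rule on 2]
6. p or q, 1   [Dia-rule on 3: fresh world 1, 0R1]
7. q, 1   [or-rule on 6 (branches; this branch)]
8. Box p, 2   [Dia-rule on 4: fresh world 2, 0R2]
9. p, 0   [Box-rule on 8 via 2R0]
Accessibility: 0R0, 0R1, 0R2, 1R0, 1R1, 1R2, 2R0, 2R1, 2R2
Branch closes: p and not p both at 0.
Every branch closes (one shown): unsatisfiable in S5.
S4-tableau for the formula:
1. not (Dia Box p implies p) and Dia (p or q), 0
2. not (Dia Box p implies p), 0   [and-rule on 1]
3. Dia (p or q), 0   [and-rule on 1]
4. Dia Box p, 0   [neg-implies-rule on 2]
5. not p, 0   [neg-implies-rule on 2]
6. p or q, 1   [Dia-rule on 3: fresh world 1, 0R1]
7. q, 1   [or-rule on 6 (branches; this branch)]
8. Box p, 2   [Dia-rule on 4: fresh world 2, 0R2]
9. p, 2   [Box-rule on 8 via 2R2]
Accessibility: 0R0, 0R1, 0R2, 1R1, 2R2
Complete open branch: satisfiable in S4, hence also in K, T (this S4-model is also a K-model and a T-model).

K, T, S4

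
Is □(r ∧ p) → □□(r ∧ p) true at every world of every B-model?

Not valid

Tableau for the negation ¬(□(r ∧ p) → □□(r ∧ p)):
1. ¬(□(r ∧ p) → □□(r ∧ p)), u
2. □(r ∧ p), u   [¬→-rule on 1]
3. ¬□□(r ∧ p), u   [¬→-rule on 1]
4. r ∧ p, u   [□-rule on 2 via uRu]
5. r, u   [∧-rule on 4]
6. p, u   [∧-rule on 4]
7. ¬□(r ∧ p), v   [¬□-rule on 3: fresh world v, uRv]
8. r ∧ p, v   [□-rule on 2 via uRv]
9. r, v   [∧-rule on 8]
10. p, v   [∧-rule on 8]
11. ¬(r ∧ p), w   [¬□-rule on 7: fresh world w, vRw]
12. ¬p, w   [¬∧-rule on 11 (branches; this branch)]
Accessibility: uRu, uRv, vRu, vRv, vRw, wRv, wRw
The negation has an open branch (countermodel exists).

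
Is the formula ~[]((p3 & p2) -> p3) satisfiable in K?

1. ~[]((p3 & p2) -> p3), w0
2. ~((p3 & p2) -> p3), w1
3. p3 & p2, w1
4. ~p3, w1
5. p3, w1
6. p2, w1
Accessibility: w0Rw1
Branch closes: p3 and ~p3 both at w1.
All branches of the tableau close; one closing branch shown above.

No, unsatisfiable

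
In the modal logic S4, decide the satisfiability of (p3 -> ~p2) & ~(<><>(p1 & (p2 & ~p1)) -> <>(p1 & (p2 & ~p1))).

1. (p3 -> ~p2) & ~(<><>(p1 & (p2 & ~p1)) -> <>(p1 & (p2 & ~p1))), u
2. p3 -> ~p2, u
3. ~(<><>(p1 & (p2 & ~p1)) -> <>(p1 & (p2 & ~p1))), u
4. <><>(p1 & (p2 & ~p1)), u
5. ~<>(p1 & (p2 & ~p1)), u
6. ~(p1 & (p2 & ~p1)), u
7. ~p2, u
8. ~(p2 & ~p1), u
9. p1, u
10. <>(p1 & (p2 & ~p1)), v
11. ~(p1 & (p2 & ~p1)), v
12. ~(p2 & ~p1), v
13. p1, v
14. p1 & (p2 & ~p1), w
15. p1, w
16. p2 & ~p1, w
17. p2, w
18. ~p1, w
Accessibility: uRu, uRv, uRw, vRv, vRw, wRw
Branch closes: p1 and ~p1 both at w.
Every branch closes; the branch above is one of them.

Unsatisfiable (every branch closes)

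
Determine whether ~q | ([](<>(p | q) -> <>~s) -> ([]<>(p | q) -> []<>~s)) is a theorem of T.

Tableau for the negation ~(~q | ([](<>(p | q) -> <>~s) -> ([]<>(p | q) -> []<>~s))):
1. ~(~q | ([](<>(p | q) -> <>~s) -> ([]<>(p | q) -> []<>~s))), u
2. q, u   [~|-rule on 1]
3. ~([](<>(p | q) -> <>~s) -> ([]<>(p | q) -> []<>~s)), u   [~|-rule on 1]
4. [](<>(p | q) -> <>~s), u   [~->-rule on 3]
5. ~([]<>(p | q) -> []<>~s), u   [~->-rule on 3]
6. []<>(p | q), u   [~->-rule on 5]
7. ~[]<>~s, u   [~->-rule on 5]
8. <>(p | q) -> <>~s, u   [[]-rule on 4 via uRu]
9. <>(p | q), u   [[]-rule on 6 via uRu]
10. <>~s, u   [->-rule on 8 (branches; this branch)]
11. ~<>~s, v   [~[]-rule on 7: fresh world v, uRv]
12. <>(p | q) -> <>~s, v   [[]-rule on 4 via uRv]
13. <>(p | q), v   [[]-rule on 6 via uRv]
14. s, v   [~<>-rule on 11 via vRv]
15. <>~s, v   [->-rule on 12 (branches; this branch)]
16. p | q, w   [<>-rule on 9: fresh world w, uRw]
17. <>(p | q) -> <>~s, w   [[]-rule on 4 via uRw]
18. <>(p | q), w   [[]-rule on 6 via uRw]
19. q, w   [|-rule on 16 (branches; this branch)]
20. <>~s, w   [->-rule on 17 (branches; this branch)]
21. ~s, x   [<>-rule on 10: fresh world x, uRx]
22. <>(p | q) -> <>~s, x   [[]-rule on 4 via uRx]
23. <>(p | q), x   [[]-rule on 6 via uRx]
24. ~<>(p | q), x   [->-rule on 22 (branches; this branch)]
25. ~(p | q), x   [~<>-rule on 24 via xRx]
26. ~p, x   [~|-rule on 25]
27. ~q, x   [~|-rule on 25]
28. p | q, y   [<>-rule on 13: fresh world y, vRy]
29. s, y   [~<>-rule on 11 via vRy]
30. q, y   [|-rule on 28 (branches; this branch)]
31. ~s, z   [<>-rule on 15: fresh world z, vRz]
32. s, z   [~<>-rule on 11 via vRz]
Accessibility: uRu, uRv, uRw, uRx, vRv, vRy, vRz, wRw, xRx, yRy, zRz
Branch closes: s and ~s both at z.
All branches of the negation close; one closing branch shown above.

Valid in T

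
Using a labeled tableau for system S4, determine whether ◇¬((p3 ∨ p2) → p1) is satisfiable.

Yes, satisfiable

1. ◇¬((p3 ∨ p2) → p1), w0
2. ¬((p3 ∨ p2) → p1), w1
3. p3 ∨ p2, w1
4. ¬p1, w1
5. p2, w1
Accessibility: w0Rw0, w0Rw1, w1Rw1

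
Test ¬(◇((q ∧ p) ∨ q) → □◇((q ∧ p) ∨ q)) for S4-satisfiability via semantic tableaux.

Yes, satisfiable

1. ¬(◇((q ∧ p) ∨ q) → □◇((q ∧ p) ∨ q)), w0
2. ◇((q ∧ p) ∨ q), w0   [¬→-rule on 1]
3. ¬□◇((q ∧ p) ∨ q), w0   [¬→-rule on 1]
4. (q ∧ p) ∨ q, w1   [◇-rule on 2: fresh world w1, w0Rw1]
5. q, w1   [∨-rule on 4 (branches; this branch)]
6. ¬◇((q ∧ p) ∨ q), w2   [¬□-rule on 3: fresh world w2, w0Rw2]
7. ¬((q ∧ p) ∨ q), w2   [¬◇-rule on 6 via w2Rw2]
8. ¬(q ∧ p), w2   [¬∨-rule on 7]
9. ¬q, w2   [¬∨-rule on 7]
10. ¬p, w2   [¬∧-rule on 8 (branches; this branch)]
Accessibility: w0Rw0, w0Rw1, w0Rw2, w1Rw1, w2Rw2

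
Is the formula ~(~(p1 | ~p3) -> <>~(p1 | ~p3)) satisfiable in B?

1. ~(~(p1 | ~p3) -> <>~(p1 | ~p3)), 0
2. ~(p1 | ~p3), 0
3. ~<>~(p1 | ~p3), 0
4. ~p1, 0
5. p3, 0
6. p1 | ~p3, 0
7. ~p3, 0
Accessibility: 0R0
Branch closes: p3 and ~p3 both at 0.
(One branch shown.) All branches close.

No, unsatisfiable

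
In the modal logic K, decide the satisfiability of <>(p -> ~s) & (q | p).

1. <>(p -> ~s) & (q | p), w0
2. <>(p -> ~s), w0
3. q | p, w0
4. p, w0
5. p -> ~s, w1
6. ~s, w1
Accessibility: w0Rw1

Satisfiable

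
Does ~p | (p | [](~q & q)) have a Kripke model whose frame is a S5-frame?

Satisfiable

1. ~p | (p | [](~q & q)), w0
2. p | [](~q & q), w0
3. p, w0
Accessibility: w0Rw0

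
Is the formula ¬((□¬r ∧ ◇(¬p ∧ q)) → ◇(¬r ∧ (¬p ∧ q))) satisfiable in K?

1. ¬((□¬r ∧ ◇(¬p ∧ q)) → ◇(¬r ∧ (¬p ∧ q))), u
2. □¬r ∧ ◇(¬p ∧ q), u
3. ¬◇(¬r ∧ (¬p ∧ q)), u
4. □¬r, u
5. ◇(¬p ∧ q), u
6. ¬p ∧ q, v
7. ¬p, v
8. q, v
9. ¬(¬r ∧ (¬p ∧ q)), v
10. ¬r, v
11. ¬(¬p ∧ q), v
12. ¬q, v
Accessibility: uRv
Branch closes: q and ¬q both at v.
Every branch closes; the branch above is one of them.

Unsatisfiable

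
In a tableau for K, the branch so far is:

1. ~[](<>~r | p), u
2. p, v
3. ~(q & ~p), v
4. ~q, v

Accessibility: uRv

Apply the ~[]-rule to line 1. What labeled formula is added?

a fresh world w with uRw, and ~(<>~r | p) at w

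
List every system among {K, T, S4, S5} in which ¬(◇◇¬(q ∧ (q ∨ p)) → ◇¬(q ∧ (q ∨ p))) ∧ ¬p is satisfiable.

K, T

T-tableau for the formula:
1. ¬(◇◇¬(q ∧ (q ∨ p)) → ◇¬(q ∧ (q ∨ p))) ∧ ¬p, 0
2. ¬(◇◇¬(q ∧ (q ∨ p)) → ◇¬(q ∧ (q ∨ p))), 0   [∧-rule on 1]
3. ¬p, 0   [∧-rule on 1]
4. ◇◇¬(q ∧ (q ∨ p)), 0   [¬→-rule on 2]
5. ¬◇¬(q ∧ (q ∨ p)), 0   [¬→-rule on 2]
6. q ∧ (q ∨ p), 0   [¬◇-rule on 5 via 0R0]
7. q, 0   [∧-rule on 6]
8. q ∨ p, 0   [∧-rule on 6]
9. ◇¬(q ∧ (q ∨ p)), 1   [◇-rule on 4: fresh world 1, 0R1]
10. q ∧ (q ∨ p), 1   [¬◇-rule on 5 via 0R1]
11. q, 1   [∧-rule on 10]
12. q ∨ p, 1   [∧-rule on 10]
13. p, 1   [∨-rule on 12 (branches; this branch)]
14. ¬(q ∧ (q ∨ p)), 2   [◇-rule on 9: fresh world 2, 1R2]
15. ¬(q ∨ p), 2   [¬∧-rule on 14 (branches; this branch)]
16. ¬q, 2   [¬∨-rule on 15]
17. ¬p, 2   [¬∨-rule on 15]
Accessibility: 0R0, 0R1, 1R1, 1R2, 2R2
Complete open branch: satisfiable in T, hence also in K (this T-model is also a K-model).
S4-tableau for the formula:
1. ¬(◇◇¬(q ∧ (q ∨ p)) → ◇¬(q ∧ (q ∨ p))) ∧ ¬p, 0
2. ¬(◇◇¬(q ∧ (q ∨ p)) → ◇¬(q ∧ (q ∨ p))), 0   [∧-rule on 1]
3. ¬p, 0   [∧-rule on 1]
4. ◇◇¬(q ∧ (q ∨ p)), 0   [¬→-rule on 2]
5. ¬◇¬(q ∧ (q ∨ p)), 0   [¬→-rule on 2]
6. q ∧ (q ∨ p), 0   [¬◇-rule on 5 via 0R0]
7. q, 0   [∧-rule on 6]
8. q ∨ p, 0   [∧-rule on 6]
9. ◇¬(q ∧ (q ∨ p)), 1   [◇-rule on 4: fresh world 1, 0R1]
10. q ∧ (q ∨ p), 1   [¬◇-rule on 5 via 0R1]
11. q, 1   [∧-rule on 10]
12. q ∨ p, 1   [∧-rule on 10]
13. p, 1   [∨-rule on 12 (branches; this branch)]
14. ¬(q ∧ (q ∨ p)), 2   [◇-rule on 9: fresh world 2, 1R2]
15. q ∧ (q ∨ p), 2   [¬◇-rule on 5 via 0R2]
16. q, 2   [∧-rule on 15]
17. q ∨ p, 2   [∧-rule on 15]
18. ¬(q ∨ p), 2   [¬∧-rule on 14 (branches; this branch)]
19. ¬q, 2   [¬∨-rule on 18]
20. ¬p, 2   [¬∨-rule on 18]
Accessibility: 0R0, 0R1, 0R2, 1R1, 1R2, 2R2
Branch closes: q and ¬q both at 2.
Every branch closes (one shown): unsatisfiable in S4, hence also in S5 (every S5-frame is an S4-frame).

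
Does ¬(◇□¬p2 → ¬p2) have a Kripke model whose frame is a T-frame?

1. ¬(◇□¬p2 → ¬p2), w0
2. ◇□¬p2, w0   [¬→-rule on 1]
3. p2, w0   [¬→-rule on 1]
4. □¬p2, w1   [◇-rule on 2: fresh world w1, w0Rw1]
5. ¬p2, w1   [□-rule on 4 via w1Rw1]
Accessibility: w0Rw0, w0Rw1, w1Rw1

Satisfiable (open branch found)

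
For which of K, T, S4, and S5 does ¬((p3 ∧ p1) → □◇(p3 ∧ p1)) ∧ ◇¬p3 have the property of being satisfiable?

K, T, S4

S4-tableau for the formula:
1. ¬((p3 ∧ p1) → □◇(p3 ∧ p1)) ∧ ◇¬p3, 0
2. ¬((p3 ∧ p1) → □◇(p3 ∧ p1)), 0   [∧-rule on 1]
3. ◇¬p3, 0   [∧-rule on 1]
4. p3 ∧ p1, 0   [¬→-rule on 2]
5. ¬□◇(p3 ∧ p1), 0   [¬→-rule on 2]
6. p3, 0   [∧-rule on 4]
7. p1, 0   [∧-rule on 4]
8. ¬p3, 1   [◇-rule on 3: fresh world 1, 0R1]
9. ¬◇(p3 ∧ p1), 2   [¬□-rule on 5: fresh world 2, 0R2]
10. ¬(p3 ∧ p1), 2   [¬◇-rule on 9 via 2R2]
11. ¬p1, 2   [¬∧-rule on 10 (branches; this branch)]
Accessibility: 0R0, 0R1, 0R2, 1R1, 2R2
Complete open branch: satisfiable in S4, hence also in K, T (this S4-model is also a K-model and a T-model).
S5-tableau for the formula:
1. ¬((p3 ∧ p1) → □◇(p3 ∧ p1)) ∧ ◇¬p3, 0
2. ¬((p3 ∧ p1) → □◇(p3 ∧ p1)), 0   [∧-rule on 1]
3. ◇¬p3, 0   [∧-rule on 1]
4. p3 ∧ p1, 0   [¬→-rule on 2]
5. ¬□◇(p3 ∧ p1), 0   [¬→-rule on 2]
6. p3, 0   [∧-rule on 4]
7. p1, 0   [∧-rule on 4]
8. ¬p3, 1   [◇-rule on 3: fresh world 1, 0R1]
9. ¬◇(p3 ∧ p1), 2   [¬□-rule on 5: fresh world 2, 0R2]
10. ¬(p3 ∧ p1), 0   [¬◇-rule on 9 via 2R0]
11. ¬(p3 ∧ p1), 1   [¬◇-rule on 9 via 2R1]
12. ¬(p3 ∧ p1), 2   [¬◇-rule on 9 via 2R2]
13. ¬p1, 0   [¬∧-rule on 10 (branches; this branch)]
Accessibility: 0R0, 0R1, 0R2, 1R0, 1R1, 1R2, 2R0, 2R1, 2R2
Branch closes: p1 and ¬p1 both at 0.
Every branch closes (one shown): unsatisfiable in S5.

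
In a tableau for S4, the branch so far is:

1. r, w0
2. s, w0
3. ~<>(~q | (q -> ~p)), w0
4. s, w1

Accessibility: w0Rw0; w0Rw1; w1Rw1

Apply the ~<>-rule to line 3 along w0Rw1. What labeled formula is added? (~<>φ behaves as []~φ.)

~<>φ behaves as []~φ: propagate the negated body to each accessible world.

~(~q | (q -> ~p)), w1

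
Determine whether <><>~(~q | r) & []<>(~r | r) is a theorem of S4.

Invalid (countermodel exists)

Tableau for the negation ~(<><>~(~q | r) & []<>(~r | r)):
1. ~(<><>~(~q | r) & []<>(~r | r)), u
2. ~<><>~(~q | r), u
3. ~<>~(~q | r), u
4. ~q | r, u
5. r, u
Accessibility: uRu
The negation has an open branch (countermodel exists).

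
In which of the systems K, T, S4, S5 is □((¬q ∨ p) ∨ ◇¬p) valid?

T-tableau for the negation ¬□((¬q ∨ p) ∨ ◇¬p):
1. ¬□((¬q ∨ p) ∨ ◇¬p), w0
2. ¬((¬q ∨ p) ∨ ◇¬p), w1   [¬□-rule on 1: fresh world w1, w0Rw1]
3. ¬(¬q ∨ p), w1   [¬∨-rule on 2]
4. ¬◇¬p, w1   [¬∨-rule on 2]
5. q, w1   [¬∨-rule on 3]
6. ¬p, w1   [¬∨-rule on 3]
7. p, w1   [¬◇-rule on 4 via w1Rw1]
Accessibility: w0Rw0, w0Rw1, w1Rw1
Branch closes: p and ¬p both at w1.
Every branch closes (one shown): valid in T, hence also in S4, S5 (every theorem of T is a theorem of S4 and S5).
K-tableau for the negation ¬□((¬q ∨ p) ∨ ◇¬p):
1. ¬□((¬q ∨ p) ∨ ◇¬p), w0
2. ¬((¬q ∨ p) ∨ ◇¬p), w1   [¬□-rule on 1: fresh world w1, w0Rw1]
3. ¬(¬q ∨ p), w1   [¬∨-rule on 2]
4. ¬◇¬p, w1   [¬∨-rule on 2]
5. q, w1   [¬∨-rule on 3]
6. ¬p, w1   [¬∨-rule on 3]
Accessibility: w0Rw1
Complete open branch: countermodel on a K-frame, so not valid in K.

T, S4, S5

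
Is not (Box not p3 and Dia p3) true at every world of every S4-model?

Tableau for the negation Box not p3 and Dia p3:
1. Box not p3 and Dia p3, u
2. Box not p3, u
3. Dia p3, u
4. not p3, u
5. p3, v
6. not p3, v
Accessibility: uRu, uRv, vRv
Branch closes: p3 and not p3 both at v.
Every branch of the negation's tableau closes; the branch above is one of them.

Valid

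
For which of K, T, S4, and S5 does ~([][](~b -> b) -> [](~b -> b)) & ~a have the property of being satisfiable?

T-tableau for the formula:
1. ~([][](~b -> b) -> [](~b -> b)) & ~a, u
2. ~([][](~b -> b) -> [](~b -> b)), u
3. ~a, u
4. [][](~b -> b), u
5. ~[](~b -> b), u
6. [](~b -> b), u
7. ~b -> b, u
8. b, u
9. ~(~b -> b), v
10. ~b, v
11. [](~b -> b), v
12. ~b -> b, v
13. b, v
Accessibility: uRu, uRv, vRv
Branch closes: b and ~b both at v.
Every branch closes (one shown): unsatisfiable in T, hence also in S4, S5 (every S4/S5-frame is a T-frame).
K-tableau for the formula:
1. ~([][](~b -> b) -> [](~b -> b)) & ~a, u
2. ~([][](~b -> b) -> [](~b -> b)), u
3. ~a, u
4. [][](~b -> b), u
5. ~[](~b -> b), u
6. ~(~b -> b), v
7. ~b, v
8. [](~b -> b), v
Accessibility: uRv
Complete open branch: satisfiable in K.

K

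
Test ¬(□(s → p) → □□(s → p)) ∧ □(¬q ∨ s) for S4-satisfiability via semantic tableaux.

Unsatisfiable (every branch closes)

1. ¬(□(s → p) → □□(s → p)) ∧ □(¬q ∨ s), 0
2. ¬(□(s → p) → □□(s → p)), 0
3. □(¬q ∨ s), 0
4. □(s → p), 0
5. ¬□□(s → p), 0
6. ¬q ∨ s, 0
7. s → p, 0
8. s, 0
9. p, 0
10. ¬□(s → p), 1
11. ¬q ∨ s, 1
12. s → p, 1
13. s, 1
14. p, 1
15. ¬(s → p), 2
16. s, 2
17. ¬p, 2
18. ¬q ∨ s, 2
19. s → p, 2
20. p, 2
Accessibility: 0R0, 0R1, 0R2, 1R1, 1R2, 2R2
Branch closes: p and ¬p both at 2.
Every branch closes; the branch above is one of them.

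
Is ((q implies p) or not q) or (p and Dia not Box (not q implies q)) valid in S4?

Tableau for the negation not (((q implies p) or not q) or (p and Dia not Box (not q implies q))):
1. not (((q implies p) or not q) or (p and Dia not Box (not q implies q))), u
2. not ((q implies p) or not q), u   [neg-or-rule on 1]
3. not (p and Dia not Box (not q implies q)), u   [neg-or-rule on 1]
4. not (q implies p), u   [neg-or-rule on 2]
5. q, u   [neg-or-rule on 2]
6. not p, u   [neg-implies-rule on 4]
7. not Dia not Box (not q implies q), u   [neg-and-rule on 3 (branches; this branch)]
8. Box (not q implies q), u   [neg-Dia-rule on 7 via uRu]
9. not q implies q, u   [Box-rule on 8 via uRu]
Accessibility: uRu
The negation has an open branch (countermodel exists).

Not valid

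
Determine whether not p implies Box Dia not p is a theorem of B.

Tableau for the negation not (not p implies Box Dia not p):
1. not (not p implies Box Dia not p), u
2. not p, u
3. not Box Dia not p, u
4. not Dia not p, v
5. p, u
Accessibility: uRu, uRv, vRu, vRv
Branch closes: p and not p both at u.
Every branch of the negation's tableau closes; the branch above is one of them.

Valid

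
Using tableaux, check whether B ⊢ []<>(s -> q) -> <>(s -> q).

Valid

Tableau for the negation ~([]<>(s -> q) -> <>(s -> q)):
1. ~([]<>(s -> q) -> <>(s -> q)), u
2. []<>(s -> q), u   [~->-rule on 1]
3. ~<>(s -> q), u   [~->-rule on 1]
4. <>(s -> q), u   [[]-rule on 2 via uRu]
5. ~(s -> q), u   [~<>-rule on 3 via uRu]
6. s, u   [~->-rule on 5]
7. ~q, u   [~->-rule on 5]
8. s -> q, v   [<>-rule on 4: fresh world v, uRv]
9. <>(s -> q), v   [[]-rule on 2 via uRv]
10. ~(s -> q), v   [~<>-rule on 3 via uRv]
11. s, v   [~->-rule on 10]
12. ~q, v   [~->-rule on 10]
13. q, v   [->-rule on 8 (branches; this branch)]
Accessibility: uRu, uRv, vRu, vRv
Branch closes: q and ~q both at v.
Every branch of the negation's tableau closes; the branch above is one of them.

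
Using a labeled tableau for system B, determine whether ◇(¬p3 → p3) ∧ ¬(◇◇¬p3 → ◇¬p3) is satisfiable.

1. ◇(¬p3 → p3) ∧ ¬(◇◇¬p3 → ◇¬p3), u
2. ◇(¬p3 → p3), u
3. ¬(◇◇¬p3 → ◇¬p3), u
4. ◇◇¬p3, u
5. ¬◇¬p3, u
6. p3, u
7. ¬p3 → p3, v
8. p3, v
9. ◇¬p3, w
10. p3, w
11. ¬p3, x
Accessibility: uRu, uRv, uRw, vRu, vRv, wRu, wRw, wRx, xRw, xRx

Yes, satisfiable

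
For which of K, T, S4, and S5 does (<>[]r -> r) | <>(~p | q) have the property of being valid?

S5-tableau for the negation ~((<>[]r -> r) | <>(~p | q)):
1. ~((<>[]r -> r) | <>(~p | q)), u
2. ~(<>[]r -> r), u   [~|-rule on 1]
3. ~<>(~p | q), u   [~|-rule on 1]
4. <>[]r, u   [~->-rule on 2]
5. ~r, u   [~->-rule on 2]
6. ~(~p | q), u   [~<>-rule on 3 via uRu]
7. p, u   [~|-rule on 6]
8. ~q, u   [~|-rule on 6]
9. []r, v   [<>-rule on 4: fresh world v, uRv]
10. ~(~p | q), v   [~<>-rule on 3 via uRv]
11. p, v   [~|-rule on 10]
12. ~q, v   [~|-rule on 10]
13. r, u   [[]-rule on 9 via vRu]
Accessibility: uRu, uRv, vRu, vRv
Branch closes: r and ~r both at u.
Every branch closes (one shown): valid in S5.
S4-tableau for the negation ~((<>[]r -> r) | <>(~p | q)):
1. ~((<>[]r -> r) | <>(~p | q)), u
2. ~(<>[]r -> r), u   [~|-rule on 1]
3. ~<>(~p | q), u   [~|-rule on 1]
4. <>[]r, u   [~->-rule on 2]
5. ~r, u   [~->-rule on 2]
6. ~(~p | q), u   [~<>-rule on 3 via uRu]
7. p, u   [~|-rule on 6]
8. ~q, u   [~|-rule on 6]
9. []r, v   [<>-rule on 4: fresh world v, uRv]
10. ~(~p | q), v   [~<>-rule on 3 via uRv]
11. p, v   [~|-rule on 10]
12. ~q, v   [~|-rule on 10]
13. r, v   [[]-rule on 9 via vRv]
Accessibility: uRu, uRv, vRv
Complete open branch: countermodel on an S4-frame, so not valid in S4, nor in K, T (the same frame is also a K-frame and a T-frame).

S5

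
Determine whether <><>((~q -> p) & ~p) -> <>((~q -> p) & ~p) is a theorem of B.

Not valid

Tableau for the negation ~(<><>((~q -> p) & ~p) -> <>((~q -> p) & ~p)):
1. ~(<><>((~q -> p) & ~p) -> <>((~q -> p) & ~p)), 0
2. <><>((~q -> p) & ~p), 0
3. ~<>((~q -> p) & ~p), 0
4. ~((~q -> p) & ~p), 0
5. p, 0
6. <>((~q -> p) & ~p), 1
7. ~((~q -> p) & ~p), 1
8. p, 1
9. (~q -> p) & ~p, 2
10. ~q -> p, 2
11. ~p, 2
12. q, 2
Accessibility: 0R0, 0R1, 1R0, 1R1, 1R2, 2R1, 2R2
The negation has an open branch (countermodel exists).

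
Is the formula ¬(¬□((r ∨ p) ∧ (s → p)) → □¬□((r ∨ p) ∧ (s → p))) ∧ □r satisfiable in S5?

1. ¬(¬□((r ∨ p) ∧ (s → p)) → □¬□((r ∨ p) ∧ (s → p))) ∧ □r, w0
2. ¬(¬□((r ∨ p) ∧ (s → p)) → □¬□((r ∨ p) ∧ (s → p))), w0   [∧-rule on 1]
3. □r, w0   [∧-rule on 1]
4. ¬□((r ∨ p) ∧ (s → p)), w0   [¬→-rule on 2]
5. ¬□¬□((r ∨ p) ∧ (s → p)), w0   [¬→-rule on 2]
6. r, w0   [□-rule on 3 via w0Rw0]
7. ¬((r ∨ p) ∧ (s → p)), w1   [¬□-rule on 4: fresh world w1, w0Rw1]
8. r, w1   [□-rule on 3 via w0Rw1]
9. ¬(s → p), w1   [¬∧-rule on 7 (branches; this branch)]
10. s, w1   [¬→-rule on 9]
11. ¬p, w1   [¬→-rule on 9]
12. □((r ∨ p) ∧ (s → p)), w2   [¬□-rule on 5: fresh world w2, w0Rw2]
13. r, w2   [□-rule on 3 via w0Rw2]
14. (r ∨ p) ∧ (s → p), w0   [□-rule on 12 via w2Rw0]
15. r ∨ p, w0   [∧-rule on 14]
16. s → p, w0   [∧-rule on 14]
17. (r ∨ p) ∧ (s → p), w1   [□-rule on 12 via w2Rw1]
18. r ∨ p, w1   [∧-rule on 17]
19. s → p, w1   [∧-rule on 17]
20. (r ∨ p) ∧ (s → p), w2   [□-rule on 12 via w2Rw2]
21. r ∨ p, w2   [∧-rule on 20]
22. s → p, w2   [∧-rule on 20]
23. p, w0   [∨-rule on 15 (branches; this branch)]
24. p, w1   [→-rule on 19 (branches; this branch)]
Accessibility: w0Rw0, w0Rw1, w0Rw2, w1Rw0, w1Rw1, w1Rw2, w2Rw0, w2Rw1, w2Rw2
Branch closes: p and ¬p both at w1.
All branches of the tableau close; one closing branch shown above.

Unsatisfiable (every branch closes)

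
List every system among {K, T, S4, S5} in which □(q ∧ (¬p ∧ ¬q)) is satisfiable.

K-tableau for the formula:
1. □(q ∧ (¬p ∧ ¬q)), u
Complete open branch: satisfiable in K.
T-tableau for the formula:
1. □(q ∧ (¬p ∧ ¬q)), u
2. q ∧ (¬p ∧ ¬q), u   [□-rule on 1 via uRu]
3. q, u   [∧-rule on 2]
4. ¬p ∧ ¬q, u   [∧-rule on 2]
5. ¬p, u   [∧-rule on 4]
6. ¬q, u   [∧-rule on 4]
Accessibility: uRu
Branch closes: q and ¬q both at u.
Every branch closes (one shown): unsatisfiable in T, hence also in S4, S5 (every S4/S5-frame is a T-frame).

K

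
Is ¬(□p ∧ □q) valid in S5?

Invalid (countermodel exists)

Tableau for the negation □p ∧ □q:
1. □p ∧ □q, w0
2. □p, w0
3. □q, w0
4. p, w0
5. q, w0
Accessibility: w0Rw0
The negation has an open branch (countermodel exists).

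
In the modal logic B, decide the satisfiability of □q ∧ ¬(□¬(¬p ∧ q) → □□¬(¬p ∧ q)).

1. □q ∧ ¬(□¬(¬p ∧ q) → □□¬(¬p ∧ q)), u
2. □q, u
3. ¬(□¬(¬p ∧ q) → □□¬(¬p ∧ q)), u
4. □¬(¬p ∧ q), u
5. ¬□□¬(¬p ∧ q), u
6. q, u
7. ¬(¬p ∧ q), u
8. p, u
9. ¬□¬(¬p ∧ q), v
10. q, v
11. ¬(¬p ∧ q), v
12. p, v
13. ¬p ∧ q, w
14. ¬p, w
15. q, w
Accessibility: uRu, uRv, vRu, vRv, vRw, wRv, wRw

Yes, satisfiable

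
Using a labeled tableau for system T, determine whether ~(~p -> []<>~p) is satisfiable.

1. ~(~p -> []<>~p), 0
2. ~p, 0   [~->-rule on 1]
3. ~[]<>~p, 0   [~->-rule on 1]
4. ~<>~p, 1   [~[]-rule on 3: fresh world 1, 0R1]
5. p, 1   [~<>-rule on 4 via 1R1]
Accessibility: 0R0, 0R1, 1R1

Satisfiable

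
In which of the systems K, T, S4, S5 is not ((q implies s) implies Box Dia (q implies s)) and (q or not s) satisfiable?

K, T, S4

S5-tableau for the formula:
1. not ((q implies s) implies Box Dia (q implies s)) and (q or not s), u
2. not ((q implies s) implies Box Dia (q implies s)), u
3. q or not s, u
4. q implies s, u
5. not Box Dia (q implies s), u
6. not s, u
7. not q, u
8. not Dia (q implies s), v
9. not (q implies s), u
10. q, u
Accessibility: uRu, uRv, vRu, vRv
Branch closes: q and not q both at u.
Every branch closes (one shown): unsatisfiable in S5.
S4-tableau for the formula:
1. not ((q implies s) implies Box Dia (q implies s)) and (q or not s), u
2. not ((q implies s) implies Box Dia (q implies s)), u
3. q or not s, u
4. q implies s, u
5. not Box Dia (q implies s), u
6. not s, u
7. not q, u
8. not Dia (q implies s), v
9. not (q implies s), v
10. q, v
11. not s, v
Accessibility: uRu, uRv, vRv
Complete open branch: satisfiable in S4, hence also in K, T (this S4-model is also a K-model and a T-model).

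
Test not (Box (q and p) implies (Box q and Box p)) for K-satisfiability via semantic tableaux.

No, unsatisfiable

1. not (Box (q and p) implies (Box q and Box p)), 0
2. Box (q and p), 0
3. not (Box q and Box p), 0
4. not Box p, 0
5. not p, 1
6. q and p, 1
7. q, 1
8. p, 1
Accessibility: 0R1
Branch closes: p and not p both at 1.
Every branch closes; the branch above is one of them.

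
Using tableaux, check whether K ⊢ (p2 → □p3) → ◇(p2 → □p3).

Tableau for the negation ¬((p2 → □p3) → ◇(p2 → □p3)):
1. ¬((p2 → □p3) → ◇(p2 → □p3)), 0
2. p2 → □p3, 0
3. ¬◇(p2 → □p3), 0
4. □p3, 0
The negation has an open branch (countermodel exists).

No, not valid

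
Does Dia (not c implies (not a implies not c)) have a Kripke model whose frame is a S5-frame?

Satisfiable (open branch found)

1. Dia (not c implies (not a implies not c)), w0
2. not c implies (not a implies not c), w1
3. not a implies not c, w1
4. not c, w1
Accessibility: w0Rw0, w0Rw1, w1Rw0, w1Rw1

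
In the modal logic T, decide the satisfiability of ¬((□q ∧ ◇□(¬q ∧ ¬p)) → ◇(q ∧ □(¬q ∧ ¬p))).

No, unsatisfiable

1. ¬((□q ∧ ◇□(¬q ∧ ¬p)) → ◇(q ∧ □(¬q ∧ ¬p))), w0
2. □q ∧ ◇□(¬q ∧ ¬p), w0
3. ¬◇(q ∧ □(¬q ∧ ¬p)), w0
4. □q, w0
5. ◇□(¬q ∧ ¬p), w0
6. ¬(q ∧ □(¬q ∧ ¬p)), w0
7. q, w0
8. ¬□(¬q ∧ ¬p), w0
9. □(¬q ∧ ¬p), w1
10. ¬(q ∧ □(¬q ∧ ¬p)), w1
11. q, w1
12. ¬q ∧ ¬p, w1
13. ¬q, w1
14. ¬p, w1
Accessibility: w0Rw0, w0Rw1, w1Rw1
Branch closes: q and ¬q both at w1.
(One branch shown.) All branches close.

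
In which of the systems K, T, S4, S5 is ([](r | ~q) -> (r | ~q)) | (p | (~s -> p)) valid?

T, S4, S5

T-tableau for the negation ~(([](r | ~q) -> (r | ~q)) | (p | (~s -> p))):
1. ~(([](r | ~q) -> (r | ~q)) | (p | (~s -> p))), u
2. ~([](r | ~q) -> (r | ~q)), u   [~|-rule on 1]
3. ~(p | (~s -> p)), u   [~|-rule on 1]
4. [](r | ~q), u   [~->-rule on 2]
5. ~(r | ~q), u   [~->-rule on 2]
6. ~p, u   [~|-rule on 3]
7. ~(~s -> p), u   [~|-rule on 3]
8. ~r, u   [~|-rule on 5]
9. q, u   [~|-rule on 5]
10. ~s, u   [~->-rule on 7]
11. r | ~q, u   [[]-rule on 4 via uRu]
12. ~q, u   [|-rule on 11 (branches; this branch)]
Accessibility: uRu
Branch closes: q and ~q both at u.
Every branch closes (one shown): valid in T, hence also in S4, S5 (every theorem of T is a theorem of S4 and S5).
K-tableau for the negation ~(([](r | ~q) -> (r | ~q)) | (p | (~s -> p))):
1. ~(([](r | ~q) -> (r | ~q)) | (p | (~s -> p))), u
2. ~([](r | ~q) -> (r | ~q)), u   [~|-rule on 1]
3. ~(p | (~s -> p)), u   [~|-rule on 1]
4. [](r | ~q), u   [~->-rule on 2]
5. ~(r | ~q), u   [~->-rule on 2]
6. ~p, u   [~|-rule on 3]
7. ~(~s -> p), u   [~|-rule on 3]
8. ~r, u   [~|-rule on 5]
9. q, u   [~|-rule on 5]
10. ~s, u   [~->-rule on 7]
Complete open branch: countermodel on a K-frame, so not valid in K.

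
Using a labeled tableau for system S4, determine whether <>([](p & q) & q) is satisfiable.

1. <>([](p & q) & q), u
2. [](p & q) & q, v   [<>-rule on 1: fresh world v, uRv]
3. [](p & q), v   [&-rule on 2]
4. q, v   [&-rule on 2]
5. p & q, v   [[]-rule on 3 via vRv]
6. p, v   [&-rule on 5]
Accessibility: uRu, uRv, vRv

Satisfiable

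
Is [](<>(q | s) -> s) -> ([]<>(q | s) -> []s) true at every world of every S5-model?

Valid in S5

Tableau for the negation ~([](<>(q | s) -> s) -> ([]<>(q | s) -> []s)):
1. ~([](<>(q | s) -> s) -> ([]<>(q | s) -> []s)), 0
2. [](<>(q | s) -> s), 0
3. ~([]<>(q | s) -> []s), 0
4. []<>(q | s), 0
5. ~[]s, 0
6. <>(q | s) -> s, 0
7. <>(q | s), 0
8. ~<>(q | s), 0
9. ~(q | s), 0
10. ~q, 0
11. ~s, 0
12. ~s, 1
13. <>(q | s) -> s, 1
14. <>(q | s), 1
15. ~(q | s), 1
16. ~q, 1
17. ~<>(q | s), 1
18. q | s, 2
19. <>(q | s) -> s, 2
20. <>(q | s), 2
21. ~(q | s), 2
22. ~q, 2
23. ~s, 2
24. s, 2
Accessibility: 0R0, 0R1, 0R2, 1R0, 1R1, 1R2, 2R0, 2R1, 2R2
Branch closes: s and ~s both at 2.
Every branch of the negation's tableau closes; the branch above is one of them.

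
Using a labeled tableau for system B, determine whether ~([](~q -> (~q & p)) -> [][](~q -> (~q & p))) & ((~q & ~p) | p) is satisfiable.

Satisfiable

1. ~([](~q -> (~q & p)) -> [][](~q -> (~q & p))) & ((~q & ~p) | p), w0
2. ~([](~q -> (~q & p)) -> [][](~q -> (~q & p))), w0   [&-rule on 1]
3. (~q & ~p) | p, w0   [&-rule on 1]
4. [](~q -> (~q & p)), w0   [~->-rule on 2]
5. ~[][](~q -> (~q & p)), w0   [~->-rule on 2]
6. ~q -> (~q & p), w0   [[]-rule on 4 via w0Rw0]
7. p, w0   [|-rule on 3 (branches; this branch)]
8. ~q & p, w0   [->-rule on 6 (branches; this branch)]
9. ~q, w0   [&-rule on 8]
10. ~[](~q -> (~q & p)), w1   [~[]-rule on 5: fresh world w1, w0Rw1]
11. ~q -> (~q & p), w1   [[]-rule on 4 via w0Rw1]
12. ~q & p, w1   [->-rule on 11 (branches; this branch)]
13. ~q, w1   [&-rule on 12]
14. p, w1   [&-rule on 12]
15. ~(~q -> (~q & p)), w2   [~[]-rule on 10: fresh world w2, w1Rw2]
16. ~q, w2   [~->-rule on 15]
17. ~(~q & p), w2   [~->-rule on 15]
18. ~p, w2   [~&-rule on 17 (branches; this branch)]
Accessibility: w0Rw0, w0Rw1, w1Rw0, w1Rw1, w1Rw2, w2Rw1, w2Rw2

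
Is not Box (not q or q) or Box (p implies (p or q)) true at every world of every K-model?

Tableau for the negation not (not Box (not q or q) or Box (p implies (p or q))):
1. not (not Box (not q or q) or Box (p implies (p or q))), 0
2. Box (not q or q), 0
3. not Box (p implies (p or q)), 0
4. not (p implies (p or q)), 1
5. p, 1
6. not (p or q), 1
7. not p, 1
8. not q, 1
Accessibility: 0R1
Branch closes: p and not p both at 1.
Every branch of the negation's tableau closes; the branch above is one of them.

Yes, valid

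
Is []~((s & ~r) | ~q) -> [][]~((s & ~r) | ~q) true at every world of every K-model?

Not valid

Tableau for the negation ~([]~((s & ~r) | ~q) -> [][]~((s & ~r) | ~q)):
1. ~([]~((s & ~r) | ~q) -> [][]~((s & ~r) | ~q)), u
2. []~((s & ~r) | ~q), u   [~->-rule on 1]
3. ~[][]~((s & ~r) | ~q), u   [~->-rule on 1]
4. ~[]~((s & ~r) | ~q), v   [~[]-rule on 3: fresh world v, uRv]
5. ~((s & ~r) | ~q), v   [[]-rule on 2 via uRv]
6. ~(s & ~r), v   [~|-rule on 5]
7. q, v   [~|-rule on 5]
8. r, v   [~&-rule on 6 (branches; this branch)]
9. (s & ~r) | ~q, w   [~[]-rule on 4: fresh world w, vRw]
10. ~q, w   [|-rule on 9 (branches; this branch)]
Accessibility: uRv, vRw
The negation has an open branch (countermodel exists).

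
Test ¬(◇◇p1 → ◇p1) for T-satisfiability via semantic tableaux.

1. ¬(◇◇p1 → ◇p1), w0
2. ◇◇p1, w0
3. ¬◇p1, w0
4. ¬p1, w0
5. ◇p1, w1
6. ¬p1, w1
7. p1, w2
Accessibility: w0Rw0, w0Rw1, w1Rw1, w1Rw2, w2Rw2

Yes, satisfiable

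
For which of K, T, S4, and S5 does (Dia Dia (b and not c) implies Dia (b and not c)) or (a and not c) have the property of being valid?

S4, S5

T-tableau for the negation not ((Dia Dia (b and not c) implies Dia (b and not c)) or (a and not c)):
1. not ((Dia Dia (b and not c) implies Dia (b and not c)) or (a and not c)), u
2. not (Dia Dia (b and not c) implies Dia (b and not c)), u
3. not (a and not c), u
4. Dia Dia (b and not c), u
5. not Dia (b and not c), u
6. not (b and not c), u
7. c, u
8. Dia (b and not c), v
9. not (b and not c), v
10. c, v
11. b and not c, w
12. b, w
13. not c, w
Accessibility: uRu, uRv, vRv, vRw, wRw
Complete open branch: countermodel on a T-frame, so not valid in T, nor in K (the same frame is also a K-frame).
S4-tableau for the negation not ((Dia Dia (b and not c) implies Dia (b and not c)) or (a and not c)):
1. not ((Dia Dia (b and not c) implies Dia (b and not c)) or (a and not c)), u
2. not (Dia Dia (b and not c) implies Dia (b and not c)), u
3. not (a and not c), u
4. Dia Dia (b and not c), u
5. not Dia (b and not c), u
6. not (b and not c), u
7. c, u
8. Dia (b and not c), v
9. not (b and not c), v
10. c, v
11. b and not c, w
12. b, w
13. not c, w
14. not (b and not c), w
15. c, w
Accessibility: uRu, uRv, uRw, vRv, vRw, wRw
Branch closes: c and not c both at w.
Every branch closes (one shown): valid in S4, hence also in S5 (every theorem of S4 is a theorem of S5).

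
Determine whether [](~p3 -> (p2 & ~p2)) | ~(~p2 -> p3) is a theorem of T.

No, not valid

Tableau for the negation ~([](~p3 -> (p2 & ~p2)) | ~(~p2 -> p3)):
1. ~([](~p3 -> (p2 & ~p2)) | ~(~p2 -> p3)), 0
2. ~[](~p3 -> (p2 & ~p2)), 0   [~|-rule on 1]
3. ~p2 -> p3, 0   [~|-rule on 1]
4. p3, 0   [->-rule on 3 (branches; this branch)]
5. ~(~p3 -> (p2 & ~p2)), 1   [~[]-rule on 2: fresh world 1, 0R1]
6. ~p3, 1   [~->-rule on 5]
7. ~(p2 & ~p2), 1   [~->-rule on 5]
8. p2, 1   [~&-rule on 7 (branches; this branch)]
Accessibility: 0R0, 0R1, 1R1
The negation has an open branch (countermodel exists).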